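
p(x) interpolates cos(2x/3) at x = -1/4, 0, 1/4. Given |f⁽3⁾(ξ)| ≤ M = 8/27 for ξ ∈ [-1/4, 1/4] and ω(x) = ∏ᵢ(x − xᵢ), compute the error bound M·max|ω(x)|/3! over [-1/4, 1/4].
sqrt(3)/5832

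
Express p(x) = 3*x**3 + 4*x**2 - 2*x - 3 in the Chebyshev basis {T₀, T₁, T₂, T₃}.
-T₀ + (1/4)T₁ + (2)T₂ + (3/4)T₃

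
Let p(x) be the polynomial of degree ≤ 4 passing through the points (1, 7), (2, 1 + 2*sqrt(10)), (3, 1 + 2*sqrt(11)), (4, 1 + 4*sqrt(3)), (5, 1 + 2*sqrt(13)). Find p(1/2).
-105*sqrt(10)/16 - 45*sqrt(3)/8 + 35*sqrt(13)/64 + 1009/64 + 189*sqrt(11)/32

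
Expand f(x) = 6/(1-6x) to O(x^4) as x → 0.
6 + 36*x + 216*x**2 + 1296*x**3 + O(x**4)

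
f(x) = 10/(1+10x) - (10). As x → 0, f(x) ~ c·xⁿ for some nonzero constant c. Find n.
1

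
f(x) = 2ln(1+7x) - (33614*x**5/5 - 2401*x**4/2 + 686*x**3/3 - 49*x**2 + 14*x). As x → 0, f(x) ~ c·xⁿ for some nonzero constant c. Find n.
6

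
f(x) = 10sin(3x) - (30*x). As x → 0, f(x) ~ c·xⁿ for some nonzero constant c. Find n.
3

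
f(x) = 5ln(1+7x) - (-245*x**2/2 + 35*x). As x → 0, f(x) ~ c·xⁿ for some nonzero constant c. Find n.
3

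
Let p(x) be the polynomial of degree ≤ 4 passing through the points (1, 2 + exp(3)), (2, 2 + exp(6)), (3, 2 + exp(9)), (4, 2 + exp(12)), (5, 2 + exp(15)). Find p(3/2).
-5*exp(15)/128 - 35*exp(9)/64 + 2 + 35*exp(3)/128 + 35*exp(6)/32 + 7*exp(12)/32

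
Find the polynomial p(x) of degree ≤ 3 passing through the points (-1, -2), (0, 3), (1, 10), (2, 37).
3*x**3 + x**2 + 3*x + 3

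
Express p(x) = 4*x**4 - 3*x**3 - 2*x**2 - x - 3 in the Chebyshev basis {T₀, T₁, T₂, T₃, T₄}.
(-5/2)T₀ + (-13/4)T₁ + T₂ + (-3/4)T₃ + (1/2)T₄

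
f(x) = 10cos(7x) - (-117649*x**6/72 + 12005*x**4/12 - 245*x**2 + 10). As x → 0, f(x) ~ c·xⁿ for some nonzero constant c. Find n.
8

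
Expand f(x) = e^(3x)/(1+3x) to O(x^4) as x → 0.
1 + 9*x**2/2 - 9*x**3 + O(x**4)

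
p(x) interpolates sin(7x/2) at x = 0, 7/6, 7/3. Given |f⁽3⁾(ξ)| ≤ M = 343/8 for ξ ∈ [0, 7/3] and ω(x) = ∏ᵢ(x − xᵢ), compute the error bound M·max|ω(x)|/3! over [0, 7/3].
117649*sqrt(3)/46656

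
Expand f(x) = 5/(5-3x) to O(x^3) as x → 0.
1 + 3*x/5 + 9*x**2/25 + O(x**3)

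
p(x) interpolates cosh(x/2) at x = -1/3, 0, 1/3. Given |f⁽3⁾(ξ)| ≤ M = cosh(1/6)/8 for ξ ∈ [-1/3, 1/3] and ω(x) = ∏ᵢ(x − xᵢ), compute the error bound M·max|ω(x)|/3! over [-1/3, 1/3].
sqrt(3)*cosh(1/6)/5832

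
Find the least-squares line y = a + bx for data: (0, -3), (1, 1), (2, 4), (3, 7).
a = -27/10, b = 33/10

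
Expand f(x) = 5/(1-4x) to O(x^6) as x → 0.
5 + 20*x + 80*x**2 + 320*x**3 + 1280*x**4 + 5120*x**5 + O(x**6)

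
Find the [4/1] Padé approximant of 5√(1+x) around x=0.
(3*x**4/128 - x**3/8 + 9*x**2/8 + 6*x + 5)/(7*x/10 + 1)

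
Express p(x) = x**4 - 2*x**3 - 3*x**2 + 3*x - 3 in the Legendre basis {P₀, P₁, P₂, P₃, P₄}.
(-19/5)P₀ + (9/5)P₁ + (-10/7)P₂ + (-4/5)P₃ + (8/35)P₄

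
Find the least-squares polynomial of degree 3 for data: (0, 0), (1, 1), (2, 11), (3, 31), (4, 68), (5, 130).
-17/63 + (311/378)x + (13/36)x² + (101/108)x³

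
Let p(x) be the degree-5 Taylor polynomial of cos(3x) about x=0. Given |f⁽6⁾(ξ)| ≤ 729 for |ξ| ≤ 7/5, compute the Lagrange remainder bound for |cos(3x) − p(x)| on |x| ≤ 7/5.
9529569/1250000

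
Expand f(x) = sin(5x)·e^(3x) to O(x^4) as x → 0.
5*x + 15*x**2 + 5*x**3/3 + O(x**4)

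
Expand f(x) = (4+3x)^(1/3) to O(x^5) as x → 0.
2**(2/3) + 2**(2/3)*x/4 - 2**(2/3)*x**2/16 + 5*2**(2/3)*x**3/192 - 5*2**(2/3)*x**4/384 + O(x**5)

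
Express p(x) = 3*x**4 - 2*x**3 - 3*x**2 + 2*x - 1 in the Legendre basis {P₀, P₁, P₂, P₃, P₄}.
(-7/5)P₀ + (4/5)P₁ + (-2/7)P₂ + (-4/5)P₃ + (24/35)P₄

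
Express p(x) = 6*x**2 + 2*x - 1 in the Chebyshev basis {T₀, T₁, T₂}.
(2)T₀ + (2)T₁ + (3)T₂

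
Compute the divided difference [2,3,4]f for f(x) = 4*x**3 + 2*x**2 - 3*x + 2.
38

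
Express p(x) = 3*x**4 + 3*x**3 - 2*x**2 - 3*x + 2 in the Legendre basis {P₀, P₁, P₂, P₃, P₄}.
(29/15)P₀ + (-6/5)P₁ + (8/21)P₂ + (6/5)P₃ + (24/35)P₄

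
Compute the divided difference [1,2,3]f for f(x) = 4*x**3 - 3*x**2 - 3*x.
21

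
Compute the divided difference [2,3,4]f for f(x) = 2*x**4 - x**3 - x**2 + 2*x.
100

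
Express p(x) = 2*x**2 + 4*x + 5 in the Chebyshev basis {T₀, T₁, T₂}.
(6)T₀ + (4)T₁ + T₂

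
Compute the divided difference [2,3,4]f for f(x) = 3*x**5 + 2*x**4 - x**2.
964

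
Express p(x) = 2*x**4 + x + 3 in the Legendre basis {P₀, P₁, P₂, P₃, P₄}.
(17/5)P₀ + P₁ + (8/7)P₂ + (16/35)P₄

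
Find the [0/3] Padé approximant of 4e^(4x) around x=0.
4/(-32*x**3/3 + 8*x**2 - 4*x + 1)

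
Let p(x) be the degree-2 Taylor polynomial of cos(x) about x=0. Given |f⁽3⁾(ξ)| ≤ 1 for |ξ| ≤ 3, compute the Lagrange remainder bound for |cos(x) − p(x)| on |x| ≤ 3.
9/2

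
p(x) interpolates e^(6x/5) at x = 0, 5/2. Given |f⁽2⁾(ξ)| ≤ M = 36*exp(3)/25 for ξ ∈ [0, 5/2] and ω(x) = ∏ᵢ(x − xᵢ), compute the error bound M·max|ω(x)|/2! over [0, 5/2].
9*exp(3)/8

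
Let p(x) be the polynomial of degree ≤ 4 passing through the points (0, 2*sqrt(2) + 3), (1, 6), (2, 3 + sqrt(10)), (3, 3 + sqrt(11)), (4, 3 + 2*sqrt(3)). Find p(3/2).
-5*sqrt(11)/32 - 5*sqrt(2)/64 + 3*sqrt(3)/64 + 45*sqrt(10)/64 + 141/32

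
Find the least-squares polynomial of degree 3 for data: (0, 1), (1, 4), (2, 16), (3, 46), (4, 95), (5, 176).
59/63 + (223/378)x + (89/63)x² + (59/54)x³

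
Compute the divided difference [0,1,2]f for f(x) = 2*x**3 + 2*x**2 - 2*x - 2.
8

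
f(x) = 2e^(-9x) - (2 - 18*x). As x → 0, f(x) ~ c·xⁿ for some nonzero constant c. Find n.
2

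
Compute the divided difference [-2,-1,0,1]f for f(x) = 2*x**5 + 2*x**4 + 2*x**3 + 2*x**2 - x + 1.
8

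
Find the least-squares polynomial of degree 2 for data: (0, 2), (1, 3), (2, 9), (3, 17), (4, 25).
52/35 + (10/7)x + (8/7)x²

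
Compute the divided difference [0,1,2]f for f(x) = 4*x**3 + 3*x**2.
15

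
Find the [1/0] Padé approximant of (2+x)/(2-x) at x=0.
x + 1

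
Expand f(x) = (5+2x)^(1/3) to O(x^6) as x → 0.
5**(1/3) + 2*5**(1/3)*x/15 - 4*5**(1/3)*x**2/225 + 8*5**(1/3)*x**3/2025 - 32*5**(1/3)*x**4/30375 + 704*5**(1/3)*x**5/2278125 + O(x**6)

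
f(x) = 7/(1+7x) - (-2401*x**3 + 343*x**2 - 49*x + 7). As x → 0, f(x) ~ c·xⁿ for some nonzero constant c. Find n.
4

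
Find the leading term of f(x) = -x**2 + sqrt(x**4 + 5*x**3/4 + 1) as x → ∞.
5*x/8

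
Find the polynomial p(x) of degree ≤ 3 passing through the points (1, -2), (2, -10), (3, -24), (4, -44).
-3*x**2 + x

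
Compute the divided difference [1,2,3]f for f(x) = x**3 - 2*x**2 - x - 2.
4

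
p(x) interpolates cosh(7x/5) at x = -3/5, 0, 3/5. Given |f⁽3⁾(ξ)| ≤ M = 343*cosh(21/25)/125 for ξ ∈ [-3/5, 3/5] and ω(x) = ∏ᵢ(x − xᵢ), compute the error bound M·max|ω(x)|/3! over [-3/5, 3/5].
343*sqrt(3)*cosh(21/25)/15625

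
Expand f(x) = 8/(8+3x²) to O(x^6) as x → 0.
1 - 3*x**2/8 + 9*x**4/64 + O(x**6)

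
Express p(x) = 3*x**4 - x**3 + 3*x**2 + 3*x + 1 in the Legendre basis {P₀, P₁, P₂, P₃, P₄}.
(13/5)P₀ + (12/5)P₁ + (26/7)P₂ + (-2/5)P₃ + (24/35)P₄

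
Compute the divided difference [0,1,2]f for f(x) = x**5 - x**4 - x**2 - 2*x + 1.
7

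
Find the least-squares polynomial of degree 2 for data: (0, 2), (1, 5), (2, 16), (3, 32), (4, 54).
61/35 + (57/70)x + (43/14)x²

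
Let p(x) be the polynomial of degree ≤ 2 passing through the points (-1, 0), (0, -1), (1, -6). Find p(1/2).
-3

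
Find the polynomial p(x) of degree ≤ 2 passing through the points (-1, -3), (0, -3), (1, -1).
x**2 + x - 3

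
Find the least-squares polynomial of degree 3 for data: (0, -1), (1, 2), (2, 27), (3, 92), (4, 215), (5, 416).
-67/63 + (-253/189)x + (187/126)x² + (167/54)x³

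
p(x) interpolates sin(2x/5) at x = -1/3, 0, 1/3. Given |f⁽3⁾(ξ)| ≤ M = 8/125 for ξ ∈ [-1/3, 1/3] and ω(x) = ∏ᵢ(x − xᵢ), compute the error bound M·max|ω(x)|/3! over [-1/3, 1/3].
8*sqrt(3)/91125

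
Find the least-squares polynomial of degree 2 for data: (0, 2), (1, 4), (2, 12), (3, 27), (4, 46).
13/7 + (-43/70)x + (41/14)x²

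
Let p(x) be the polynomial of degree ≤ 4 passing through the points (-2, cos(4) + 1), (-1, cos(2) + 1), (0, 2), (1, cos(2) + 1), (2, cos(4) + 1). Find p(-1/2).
5*cos(2)/16 - cos(4)/64 + 109/64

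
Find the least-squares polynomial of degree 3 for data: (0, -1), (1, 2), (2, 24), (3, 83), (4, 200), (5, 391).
-121/126 + (-35/108)x + (25/252)x² + (169/54)x³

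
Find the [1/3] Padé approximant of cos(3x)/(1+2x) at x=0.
(1 - 15*x/8)/(9*x**3/16 + 3*x**2/4 + x/8 + 1)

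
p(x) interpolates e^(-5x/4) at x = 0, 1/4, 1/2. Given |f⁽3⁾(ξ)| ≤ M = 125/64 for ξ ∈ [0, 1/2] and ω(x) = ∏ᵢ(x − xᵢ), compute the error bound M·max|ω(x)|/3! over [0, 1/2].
125*sqrt(3)/110592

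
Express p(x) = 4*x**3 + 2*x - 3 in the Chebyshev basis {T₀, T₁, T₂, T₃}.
(-3)T₀ + (5)T₁ + T₃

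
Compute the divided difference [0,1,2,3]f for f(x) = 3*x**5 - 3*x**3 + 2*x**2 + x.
72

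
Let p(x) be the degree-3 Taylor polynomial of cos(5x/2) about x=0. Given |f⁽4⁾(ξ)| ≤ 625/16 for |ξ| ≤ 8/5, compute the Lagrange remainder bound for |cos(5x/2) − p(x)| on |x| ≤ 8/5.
32/3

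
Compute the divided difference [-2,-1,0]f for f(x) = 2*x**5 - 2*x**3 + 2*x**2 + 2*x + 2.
-22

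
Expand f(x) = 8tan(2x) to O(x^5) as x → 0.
16*x + 64*x**3/3 + O(x**5)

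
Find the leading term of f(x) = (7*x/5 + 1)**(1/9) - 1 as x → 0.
7*x/45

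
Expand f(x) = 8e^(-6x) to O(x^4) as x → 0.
8 - 48*x + 144*x**2 - 288*x**3 + O(x**4)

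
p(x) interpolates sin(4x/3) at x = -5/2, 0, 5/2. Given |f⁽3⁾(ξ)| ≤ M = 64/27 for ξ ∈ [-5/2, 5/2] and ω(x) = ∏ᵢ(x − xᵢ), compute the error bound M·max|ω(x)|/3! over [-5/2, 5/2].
1000*sqrt(3)/729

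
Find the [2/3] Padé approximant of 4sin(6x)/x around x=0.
(24 - 504*x**2/5)/(9*x**2/5 + 1)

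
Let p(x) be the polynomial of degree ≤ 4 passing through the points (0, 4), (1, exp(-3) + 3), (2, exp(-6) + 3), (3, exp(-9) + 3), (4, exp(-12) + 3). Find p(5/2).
(-20*exp(9) - 5 + 60*exp(3) + 90*exp(6) + 387*exp(12))*exp(-12)/128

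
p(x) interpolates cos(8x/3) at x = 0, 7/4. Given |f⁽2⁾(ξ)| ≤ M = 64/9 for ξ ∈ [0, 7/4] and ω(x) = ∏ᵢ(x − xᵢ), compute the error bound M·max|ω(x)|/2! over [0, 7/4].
49/18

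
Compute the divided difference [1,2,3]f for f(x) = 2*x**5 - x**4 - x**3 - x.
149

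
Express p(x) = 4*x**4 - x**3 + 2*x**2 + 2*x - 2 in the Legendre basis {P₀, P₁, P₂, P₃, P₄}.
(-8/15)P₀ + (7/5)P₁ + (76/21)P₂ + (-2/5)P₃ + (32/35)P₄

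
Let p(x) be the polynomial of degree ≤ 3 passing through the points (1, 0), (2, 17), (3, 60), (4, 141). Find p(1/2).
-5/2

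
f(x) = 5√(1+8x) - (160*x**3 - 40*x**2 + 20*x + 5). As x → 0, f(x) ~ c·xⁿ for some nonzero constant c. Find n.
4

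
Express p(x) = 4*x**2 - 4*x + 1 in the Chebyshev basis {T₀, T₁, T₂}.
(3)T₀ + (-4)T₁ + (2)T₂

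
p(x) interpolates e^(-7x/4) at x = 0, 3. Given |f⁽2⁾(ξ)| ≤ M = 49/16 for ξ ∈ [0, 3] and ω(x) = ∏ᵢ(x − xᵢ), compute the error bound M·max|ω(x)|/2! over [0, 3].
441/128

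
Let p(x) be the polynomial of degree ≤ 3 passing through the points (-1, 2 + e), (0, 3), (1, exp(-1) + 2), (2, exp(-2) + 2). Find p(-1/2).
(-5*e + 1 + (5*e + 47)*exp(2))*exp(-2)/16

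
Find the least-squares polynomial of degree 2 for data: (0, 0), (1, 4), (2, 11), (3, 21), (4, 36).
6/35 + (123/70)x + (25/14)x²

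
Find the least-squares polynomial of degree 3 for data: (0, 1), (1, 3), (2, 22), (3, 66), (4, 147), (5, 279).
7/9 + (-277/378)x + (109/63)x² + (103/54)x³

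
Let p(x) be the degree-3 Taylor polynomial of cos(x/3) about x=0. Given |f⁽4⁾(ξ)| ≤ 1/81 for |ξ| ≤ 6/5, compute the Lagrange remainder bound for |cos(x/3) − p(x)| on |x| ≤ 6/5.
2/1875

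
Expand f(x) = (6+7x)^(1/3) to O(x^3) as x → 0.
6**(1/3) + 7*6**(1/3)*x/18 - 49*6**(1/3)*x**2/324 + O(x**3)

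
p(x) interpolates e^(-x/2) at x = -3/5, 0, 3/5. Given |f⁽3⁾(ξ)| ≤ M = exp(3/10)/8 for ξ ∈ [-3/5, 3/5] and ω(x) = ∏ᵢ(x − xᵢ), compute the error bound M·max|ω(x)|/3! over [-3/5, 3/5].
sqrt(3)*exp(3/10)/1000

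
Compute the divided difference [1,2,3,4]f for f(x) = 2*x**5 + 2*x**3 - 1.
132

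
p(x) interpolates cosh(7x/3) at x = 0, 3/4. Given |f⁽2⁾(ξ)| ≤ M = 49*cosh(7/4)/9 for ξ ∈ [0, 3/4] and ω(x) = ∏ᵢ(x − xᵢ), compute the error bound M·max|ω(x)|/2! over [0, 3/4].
49*cosh(7/4)/128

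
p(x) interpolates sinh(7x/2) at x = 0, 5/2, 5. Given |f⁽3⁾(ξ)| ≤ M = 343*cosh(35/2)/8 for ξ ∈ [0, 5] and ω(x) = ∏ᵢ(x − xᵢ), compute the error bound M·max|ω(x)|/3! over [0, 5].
42875*sqrt(3)*cosh(35/2)/1728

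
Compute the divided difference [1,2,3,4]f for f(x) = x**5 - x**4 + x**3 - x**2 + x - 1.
56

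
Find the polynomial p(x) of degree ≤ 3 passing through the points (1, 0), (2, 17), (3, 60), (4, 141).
2*x**3 + x**2 - 3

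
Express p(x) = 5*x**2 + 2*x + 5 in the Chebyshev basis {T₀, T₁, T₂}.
(15/2)T₀ + (2)T₁ + (5/2)T₂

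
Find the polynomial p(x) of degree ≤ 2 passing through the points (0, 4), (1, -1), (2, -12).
-3*x**2 - 2*x + 4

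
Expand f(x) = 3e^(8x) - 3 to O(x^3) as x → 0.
24*x + 96*x**2 + O(x**3)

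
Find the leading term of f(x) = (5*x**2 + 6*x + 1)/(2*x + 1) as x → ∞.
5*x/2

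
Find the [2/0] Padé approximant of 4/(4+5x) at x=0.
25*x**2/16 - 5*x/4 + 1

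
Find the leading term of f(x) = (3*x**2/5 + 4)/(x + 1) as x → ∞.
3*x/5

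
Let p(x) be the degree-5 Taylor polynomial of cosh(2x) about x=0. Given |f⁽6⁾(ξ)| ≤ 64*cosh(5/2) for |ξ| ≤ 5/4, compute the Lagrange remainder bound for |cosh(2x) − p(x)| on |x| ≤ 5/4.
3125*cosh(5/2)/9216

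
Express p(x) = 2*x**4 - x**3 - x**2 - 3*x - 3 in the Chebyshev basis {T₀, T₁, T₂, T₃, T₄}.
(-11/4)T₀ + (-15/4)T₁ + (1/2)T₂ + (-1/4)T₃ + (1/4)T₄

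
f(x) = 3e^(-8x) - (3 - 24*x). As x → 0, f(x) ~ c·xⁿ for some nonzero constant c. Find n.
2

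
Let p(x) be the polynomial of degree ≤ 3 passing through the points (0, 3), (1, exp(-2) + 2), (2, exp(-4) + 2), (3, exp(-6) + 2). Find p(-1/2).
(-35*exp(4) - 5 + 21*exp(2) + 67*exp(6))*exp(-6)/16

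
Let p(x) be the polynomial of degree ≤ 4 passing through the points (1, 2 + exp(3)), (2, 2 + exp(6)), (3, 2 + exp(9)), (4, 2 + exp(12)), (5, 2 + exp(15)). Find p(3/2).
-5*exp(15)/128 - 35*exp(9)/64 + 2 + 35*exp(3)/128 + 35*exp(6)/32 + 7*exp(12)/32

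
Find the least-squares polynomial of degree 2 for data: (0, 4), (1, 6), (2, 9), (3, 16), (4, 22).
137/35 + (41/35)x + (6/7)x²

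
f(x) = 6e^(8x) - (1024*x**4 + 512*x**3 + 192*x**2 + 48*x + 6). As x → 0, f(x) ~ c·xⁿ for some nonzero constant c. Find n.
5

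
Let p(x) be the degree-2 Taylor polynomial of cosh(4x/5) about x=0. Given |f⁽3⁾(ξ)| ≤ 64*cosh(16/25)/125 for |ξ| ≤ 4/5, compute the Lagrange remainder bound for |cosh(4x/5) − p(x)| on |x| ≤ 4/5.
2048*cosh(16/25)/46875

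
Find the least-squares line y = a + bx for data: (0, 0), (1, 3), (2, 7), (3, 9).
a = 1/10, b = 31/10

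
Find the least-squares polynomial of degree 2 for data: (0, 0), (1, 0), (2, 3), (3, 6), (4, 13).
(-4/5)x + x²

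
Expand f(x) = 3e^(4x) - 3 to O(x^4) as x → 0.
12*x + 24*x**2 + 32*x**3 + O(x**4)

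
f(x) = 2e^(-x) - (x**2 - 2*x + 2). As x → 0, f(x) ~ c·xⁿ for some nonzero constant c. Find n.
3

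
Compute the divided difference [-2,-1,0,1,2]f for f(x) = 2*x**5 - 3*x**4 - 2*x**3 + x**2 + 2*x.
-3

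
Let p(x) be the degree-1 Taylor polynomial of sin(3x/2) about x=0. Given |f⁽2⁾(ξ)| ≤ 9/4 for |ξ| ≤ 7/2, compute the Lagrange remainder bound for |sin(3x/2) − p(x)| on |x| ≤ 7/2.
441/32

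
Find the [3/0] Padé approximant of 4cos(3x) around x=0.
4 - 18*x**2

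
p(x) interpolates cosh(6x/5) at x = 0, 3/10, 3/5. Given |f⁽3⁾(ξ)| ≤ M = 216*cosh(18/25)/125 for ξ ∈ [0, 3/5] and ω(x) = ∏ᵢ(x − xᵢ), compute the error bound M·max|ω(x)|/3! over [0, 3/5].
27*sqrt(3)*cosh(18/25)/15625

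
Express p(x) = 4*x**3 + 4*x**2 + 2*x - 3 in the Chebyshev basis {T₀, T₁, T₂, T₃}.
-T₀ + (5)T₁ + (2)T₂ + T₃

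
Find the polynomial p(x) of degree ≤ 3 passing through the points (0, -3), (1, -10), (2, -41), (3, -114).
-3*x**3 - 3*x**2 - x - 3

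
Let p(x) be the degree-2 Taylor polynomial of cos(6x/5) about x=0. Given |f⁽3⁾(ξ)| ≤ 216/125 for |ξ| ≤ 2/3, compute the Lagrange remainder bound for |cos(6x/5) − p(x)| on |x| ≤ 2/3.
32/375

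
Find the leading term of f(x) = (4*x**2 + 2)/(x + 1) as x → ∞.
4*x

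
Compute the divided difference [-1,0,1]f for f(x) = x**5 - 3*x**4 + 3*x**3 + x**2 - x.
-2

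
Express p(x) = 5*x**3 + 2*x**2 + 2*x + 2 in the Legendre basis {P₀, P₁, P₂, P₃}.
(8/3)P₀ + (5)P₁ + (4/3)P₂ + (2)P₃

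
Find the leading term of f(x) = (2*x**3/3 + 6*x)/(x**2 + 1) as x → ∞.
2*x/3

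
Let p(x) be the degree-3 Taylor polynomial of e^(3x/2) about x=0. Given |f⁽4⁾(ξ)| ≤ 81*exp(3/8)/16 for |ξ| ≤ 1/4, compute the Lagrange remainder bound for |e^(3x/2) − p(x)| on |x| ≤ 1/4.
27*exp(3/8)/32768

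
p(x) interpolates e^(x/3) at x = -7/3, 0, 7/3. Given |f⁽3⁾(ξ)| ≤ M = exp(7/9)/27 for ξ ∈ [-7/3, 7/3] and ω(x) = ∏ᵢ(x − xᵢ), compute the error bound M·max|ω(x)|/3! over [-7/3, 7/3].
343*sqrt(3)*exp(7/9)/19683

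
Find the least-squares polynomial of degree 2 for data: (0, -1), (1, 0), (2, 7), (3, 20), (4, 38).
-38/35 + (-57/35)x + (20/7)x²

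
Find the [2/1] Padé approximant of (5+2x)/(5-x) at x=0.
(2*x/5 + 1)/(1 - x/5)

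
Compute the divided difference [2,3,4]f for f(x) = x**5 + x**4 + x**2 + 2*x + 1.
341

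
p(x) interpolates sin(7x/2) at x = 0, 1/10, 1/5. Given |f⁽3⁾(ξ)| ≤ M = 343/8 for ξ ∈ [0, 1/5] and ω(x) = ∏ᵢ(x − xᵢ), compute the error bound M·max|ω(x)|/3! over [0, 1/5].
343*sqrt(3)/216000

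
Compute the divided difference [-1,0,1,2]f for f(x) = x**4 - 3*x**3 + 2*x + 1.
-1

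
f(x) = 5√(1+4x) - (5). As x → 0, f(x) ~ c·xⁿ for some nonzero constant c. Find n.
1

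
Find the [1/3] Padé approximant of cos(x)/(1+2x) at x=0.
(1 - 5*x/24)/(43*x**3/48 + x**2/12 + 43*x/24 + 1)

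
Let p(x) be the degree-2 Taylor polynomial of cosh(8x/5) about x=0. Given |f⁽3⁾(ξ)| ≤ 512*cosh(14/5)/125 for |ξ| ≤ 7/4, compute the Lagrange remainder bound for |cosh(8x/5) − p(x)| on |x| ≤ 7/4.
1372*cosh(14/5)/375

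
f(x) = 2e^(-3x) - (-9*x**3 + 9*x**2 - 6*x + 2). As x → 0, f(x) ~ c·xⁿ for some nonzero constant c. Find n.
4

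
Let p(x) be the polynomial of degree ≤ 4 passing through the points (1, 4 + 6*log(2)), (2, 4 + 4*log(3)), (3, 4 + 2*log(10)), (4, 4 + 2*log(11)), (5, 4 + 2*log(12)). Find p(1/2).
4 + log(6553600000*11**(3/16)*2**(49/64)*3**(27/64)*5**(29/32)/2122043913)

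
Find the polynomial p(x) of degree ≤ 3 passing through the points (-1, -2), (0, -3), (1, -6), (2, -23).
-2*x**3 - x**2 - 3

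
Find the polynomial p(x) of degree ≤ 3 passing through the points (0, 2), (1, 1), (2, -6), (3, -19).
-3*x**2 + 2*x + 2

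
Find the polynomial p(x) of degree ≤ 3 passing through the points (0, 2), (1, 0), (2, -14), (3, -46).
-x**3 - 3*x**2 + 2*x + 2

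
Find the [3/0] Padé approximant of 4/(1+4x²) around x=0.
4 - 16*x**2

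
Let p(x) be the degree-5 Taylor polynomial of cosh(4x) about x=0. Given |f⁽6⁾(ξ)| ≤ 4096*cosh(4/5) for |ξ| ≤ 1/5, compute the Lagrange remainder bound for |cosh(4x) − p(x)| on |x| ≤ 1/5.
256*cosh(4/5)/703125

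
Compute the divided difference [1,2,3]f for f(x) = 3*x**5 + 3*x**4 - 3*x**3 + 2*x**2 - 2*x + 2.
329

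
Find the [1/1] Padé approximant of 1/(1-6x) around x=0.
1/(1 - 6*x)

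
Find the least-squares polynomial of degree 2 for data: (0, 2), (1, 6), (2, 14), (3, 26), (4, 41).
67/35 + (83/35)x + (13/7)x²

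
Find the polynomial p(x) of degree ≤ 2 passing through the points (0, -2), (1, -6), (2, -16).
-3*x**2 - x - 2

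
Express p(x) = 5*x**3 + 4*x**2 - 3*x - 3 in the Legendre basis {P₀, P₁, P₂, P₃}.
(-5/3)P₀ + (8/3)P₂ + (2)P₃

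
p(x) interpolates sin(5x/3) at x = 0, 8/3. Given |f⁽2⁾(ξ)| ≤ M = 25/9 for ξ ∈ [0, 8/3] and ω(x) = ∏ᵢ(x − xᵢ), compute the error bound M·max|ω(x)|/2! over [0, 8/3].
200/81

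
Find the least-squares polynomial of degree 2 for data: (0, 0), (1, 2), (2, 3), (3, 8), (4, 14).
11/35 + (-1/35)x + (6/7)x²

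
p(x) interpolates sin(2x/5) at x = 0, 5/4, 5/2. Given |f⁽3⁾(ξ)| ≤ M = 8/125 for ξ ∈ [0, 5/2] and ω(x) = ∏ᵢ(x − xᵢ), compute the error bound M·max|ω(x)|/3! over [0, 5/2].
sqrt(3)/216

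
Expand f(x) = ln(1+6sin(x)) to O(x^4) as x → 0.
6*x - 18*x**2 + 71*x**3 + O(x**4)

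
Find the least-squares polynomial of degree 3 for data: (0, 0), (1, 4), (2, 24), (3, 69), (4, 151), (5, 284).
-23/126 + (161/108)x + (163/126)x² + (211/108)x³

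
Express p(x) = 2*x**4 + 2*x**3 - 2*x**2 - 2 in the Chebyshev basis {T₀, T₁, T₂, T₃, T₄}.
(-9/4)T₀ + (3/2)T₁ + (1/2)T₃ + (1/4)T₄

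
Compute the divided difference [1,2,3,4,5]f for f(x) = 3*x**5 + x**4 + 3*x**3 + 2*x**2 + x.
46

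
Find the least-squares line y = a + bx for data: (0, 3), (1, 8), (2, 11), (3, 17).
a = 3, b = 9/2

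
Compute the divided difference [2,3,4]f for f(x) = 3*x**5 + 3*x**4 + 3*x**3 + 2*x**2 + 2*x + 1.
1049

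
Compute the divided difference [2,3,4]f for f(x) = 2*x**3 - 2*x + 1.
18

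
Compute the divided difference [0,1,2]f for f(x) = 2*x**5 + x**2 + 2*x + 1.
31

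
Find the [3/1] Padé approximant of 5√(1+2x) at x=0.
(-5*x**3/8 + 15*x**2/4 + 45*x/4 + 5)/(5*x/4 + 1)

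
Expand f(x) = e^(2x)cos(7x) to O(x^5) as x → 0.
1 + 2*x - 45*x**2/2 - 143*x**3/3 + 1241*x**4/24 + O(x**5)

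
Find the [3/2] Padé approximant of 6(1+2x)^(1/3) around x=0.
(112*x**3/135 + 56*x**2/5 + 84*x/5 + 6)/(8*x**2/9 + 32*x/15 + 1)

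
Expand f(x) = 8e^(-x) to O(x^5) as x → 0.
8 - 8*x + 4*x**2 - 4*x**3/3 + x**4/3 + O(x**5)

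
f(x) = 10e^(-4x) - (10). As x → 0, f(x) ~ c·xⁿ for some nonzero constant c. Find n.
1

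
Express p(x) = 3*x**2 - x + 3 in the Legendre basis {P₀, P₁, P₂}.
(4)P₀ - P₁ + (2)P₂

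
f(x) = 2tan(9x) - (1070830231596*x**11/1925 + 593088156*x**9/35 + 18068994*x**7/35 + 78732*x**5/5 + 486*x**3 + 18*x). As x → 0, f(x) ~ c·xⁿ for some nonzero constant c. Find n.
13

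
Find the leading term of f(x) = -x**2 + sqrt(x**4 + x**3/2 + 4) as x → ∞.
x/4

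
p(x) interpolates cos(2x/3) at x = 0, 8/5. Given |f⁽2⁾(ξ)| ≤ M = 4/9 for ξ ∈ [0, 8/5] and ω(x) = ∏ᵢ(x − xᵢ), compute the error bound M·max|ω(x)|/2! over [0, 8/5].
32/225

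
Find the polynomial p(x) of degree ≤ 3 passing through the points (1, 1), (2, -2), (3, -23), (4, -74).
-2*x**3 + 3*x**2 + 2*x - 2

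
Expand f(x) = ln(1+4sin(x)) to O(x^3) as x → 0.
4*x - 8*x**2 + O(x**3)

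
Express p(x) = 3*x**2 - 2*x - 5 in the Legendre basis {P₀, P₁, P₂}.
(-4)P₀ + (-2)P₁ + (2)P₂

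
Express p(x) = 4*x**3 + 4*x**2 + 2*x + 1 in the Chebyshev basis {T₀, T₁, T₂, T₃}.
(3)T₀ + (5)T₁ + (2)T₂ + T₃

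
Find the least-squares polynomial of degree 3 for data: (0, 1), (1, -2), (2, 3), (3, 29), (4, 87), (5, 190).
64/63 + (-1219/378)x + (-17/9)x² + (109/54)x³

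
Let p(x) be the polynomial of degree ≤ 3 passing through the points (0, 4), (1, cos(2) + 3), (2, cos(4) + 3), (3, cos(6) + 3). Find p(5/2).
15*cos(4)/16 - 5*cos(2)/16 + 5*cos(6)/16 + 49/16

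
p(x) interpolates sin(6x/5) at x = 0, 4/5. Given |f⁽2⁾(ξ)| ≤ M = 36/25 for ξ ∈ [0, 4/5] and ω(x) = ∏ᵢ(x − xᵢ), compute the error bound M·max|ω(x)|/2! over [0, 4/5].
72/625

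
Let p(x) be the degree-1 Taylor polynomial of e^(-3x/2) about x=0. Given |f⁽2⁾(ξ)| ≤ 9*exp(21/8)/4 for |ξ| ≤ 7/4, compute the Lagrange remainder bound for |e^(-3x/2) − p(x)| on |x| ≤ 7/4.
441*exp(21/8)/128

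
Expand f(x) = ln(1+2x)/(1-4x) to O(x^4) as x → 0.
2*x + 6*x**2 + 80*x**3/3 + O(x**4)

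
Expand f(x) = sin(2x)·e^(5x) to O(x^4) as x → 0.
2*x + 10*x**2 + 71*x**3/3 + O(x**4)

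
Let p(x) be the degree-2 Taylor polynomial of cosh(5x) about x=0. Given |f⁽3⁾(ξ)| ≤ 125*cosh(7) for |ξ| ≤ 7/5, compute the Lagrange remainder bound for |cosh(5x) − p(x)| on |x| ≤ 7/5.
343*cosh(7)/6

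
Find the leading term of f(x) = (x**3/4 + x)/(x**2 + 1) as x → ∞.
x/4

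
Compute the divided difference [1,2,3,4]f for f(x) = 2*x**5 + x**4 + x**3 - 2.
141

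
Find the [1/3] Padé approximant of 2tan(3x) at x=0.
6*x/(1 - 3*x**2)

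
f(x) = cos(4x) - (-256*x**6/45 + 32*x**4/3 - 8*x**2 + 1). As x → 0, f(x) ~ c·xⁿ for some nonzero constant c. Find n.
8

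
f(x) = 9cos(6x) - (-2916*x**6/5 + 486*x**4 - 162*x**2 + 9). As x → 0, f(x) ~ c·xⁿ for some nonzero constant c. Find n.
8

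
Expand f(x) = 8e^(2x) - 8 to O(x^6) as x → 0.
16*x + 16*x**2 + 32*x**3/3 + 16*x**4/3 + 32*x**5/15 + O(x**6)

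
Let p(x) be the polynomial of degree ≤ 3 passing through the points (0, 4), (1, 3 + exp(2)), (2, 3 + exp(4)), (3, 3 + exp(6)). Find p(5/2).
-5*exp(2)/16 + 49/16 + 15*exp(4)/16 + 5*exp(6)/16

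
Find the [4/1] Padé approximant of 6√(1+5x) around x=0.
(1125*x**4/64 - 75*x**3/4 + 135*x**2/4 + 36*x + 6)/(7*x/2 + 1)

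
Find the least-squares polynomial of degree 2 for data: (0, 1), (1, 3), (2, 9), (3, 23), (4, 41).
39/35 + (-10/7)x + (20/7)x²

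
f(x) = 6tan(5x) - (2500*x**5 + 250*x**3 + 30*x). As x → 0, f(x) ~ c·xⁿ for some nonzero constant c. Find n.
7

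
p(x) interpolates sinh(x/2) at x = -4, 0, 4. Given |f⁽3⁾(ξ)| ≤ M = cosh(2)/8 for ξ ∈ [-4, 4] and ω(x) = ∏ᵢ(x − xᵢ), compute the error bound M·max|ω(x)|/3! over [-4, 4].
8*sqrt(3)*cosh(2)/27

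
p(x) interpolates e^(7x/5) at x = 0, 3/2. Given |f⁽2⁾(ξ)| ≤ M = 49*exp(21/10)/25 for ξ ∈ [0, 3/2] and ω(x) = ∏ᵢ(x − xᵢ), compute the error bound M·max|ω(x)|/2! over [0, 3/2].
441*exp(21/10)/800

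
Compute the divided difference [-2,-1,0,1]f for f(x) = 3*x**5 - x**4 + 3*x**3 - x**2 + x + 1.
20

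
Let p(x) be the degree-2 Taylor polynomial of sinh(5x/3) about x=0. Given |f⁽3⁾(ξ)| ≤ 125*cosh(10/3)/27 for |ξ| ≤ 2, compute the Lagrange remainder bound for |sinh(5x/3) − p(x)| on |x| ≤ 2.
500*cosh(10/3)/81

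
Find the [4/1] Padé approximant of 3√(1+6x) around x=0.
(729*x**4/40 - 81*x**3/5 + 243*x**2/10 + 108*x/5 + 3)/(21*x/5 + 1)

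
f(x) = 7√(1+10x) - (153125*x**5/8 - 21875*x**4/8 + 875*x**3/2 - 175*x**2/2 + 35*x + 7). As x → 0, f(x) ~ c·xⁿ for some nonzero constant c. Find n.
6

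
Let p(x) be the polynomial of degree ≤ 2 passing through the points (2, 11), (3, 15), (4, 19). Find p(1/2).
5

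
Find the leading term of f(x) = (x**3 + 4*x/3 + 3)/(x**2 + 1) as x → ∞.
x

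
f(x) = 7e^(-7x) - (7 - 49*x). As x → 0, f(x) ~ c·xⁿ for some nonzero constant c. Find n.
2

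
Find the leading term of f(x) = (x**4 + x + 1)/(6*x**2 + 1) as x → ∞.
x**2/6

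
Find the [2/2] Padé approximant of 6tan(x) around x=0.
6*x/(1 - x**2/3)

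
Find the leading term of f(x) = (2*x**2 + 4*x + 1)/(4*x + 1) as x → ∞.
x/2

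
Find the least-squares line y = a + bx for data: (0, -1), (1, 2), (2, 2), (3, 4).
a = -1/2, b = 3/2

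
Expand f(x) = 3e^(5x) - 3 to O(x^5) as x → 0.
15*x + 75*x**2/2 + 125*x**3/2 + 625*x**4/8 + O(x**5)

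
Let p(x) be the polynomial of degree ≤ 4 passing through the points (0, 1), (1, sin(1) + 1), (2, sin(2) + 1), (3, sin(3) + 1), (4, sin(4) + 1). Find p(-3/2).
-693*sin(1)/32 + 315*sin(4)/128 - 385*sin(3)/32 + 1 + 1485*sin(2)/64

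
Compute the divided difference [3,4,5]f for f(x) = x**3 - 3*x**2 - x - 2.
9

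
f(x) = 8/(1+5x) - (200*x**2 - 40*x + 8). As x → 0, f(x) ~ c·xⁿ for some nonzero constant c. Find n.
3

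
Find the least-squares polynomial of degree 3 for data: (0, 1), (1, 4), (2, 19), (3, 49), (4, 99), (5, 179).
16/21 + (55/63)x + (25/12)x² + (35/36)x³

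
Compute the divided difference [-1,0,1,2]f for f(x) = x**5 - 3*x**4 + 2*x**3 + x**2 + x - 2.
1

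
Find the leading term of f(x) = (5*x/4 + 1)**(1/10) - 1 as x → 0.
x/8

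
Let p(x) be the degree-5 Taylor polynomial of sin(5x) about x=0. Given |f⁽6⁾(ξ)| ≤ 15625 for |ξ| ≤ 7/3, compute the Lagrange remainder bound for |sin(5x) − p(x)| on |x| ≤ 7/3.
367653125/104976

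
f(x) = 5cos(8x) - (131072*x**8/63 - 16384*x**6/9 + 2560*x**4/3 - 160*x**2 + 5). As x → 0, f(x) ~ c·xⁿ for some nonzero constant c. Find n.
10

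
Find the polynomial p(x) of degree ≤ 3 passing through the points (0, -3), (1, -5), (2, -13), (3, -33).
-x**3 - x - 3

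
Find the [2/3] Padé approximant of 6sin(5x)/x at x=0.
(30 - 175*x**2/2)/(5*x**2/4 + 1)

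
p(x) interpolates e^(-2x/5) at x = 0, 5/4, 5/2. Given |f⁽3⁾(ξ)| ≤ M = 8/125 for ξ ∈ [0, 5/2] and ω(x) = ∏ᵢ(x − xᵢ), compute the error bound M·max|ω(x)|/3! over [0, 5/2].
sqrt(3)/216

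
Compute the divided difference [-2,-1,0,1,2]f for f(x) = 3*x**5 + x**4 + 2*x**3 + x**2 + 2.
1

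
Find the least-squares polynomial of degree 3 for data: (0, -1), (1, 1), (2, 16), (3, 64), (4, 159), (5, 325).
-68/63 + (49/27)x + (-170/63)x² + (83/27)x³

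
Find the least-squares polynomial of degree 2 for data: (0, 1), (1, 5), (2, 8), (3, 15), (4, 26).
11/7 + (6/7)x + (9/7)x²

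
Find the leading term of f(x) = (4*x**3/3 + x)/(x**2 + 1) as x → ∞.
4*x/3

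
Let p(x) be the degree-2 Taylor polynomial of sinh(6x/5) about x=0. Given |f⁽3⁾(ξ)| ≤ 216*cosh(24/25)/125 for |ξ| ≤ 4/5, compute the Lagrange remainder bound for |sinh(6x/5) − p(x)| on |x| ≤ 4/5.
2304*cosh(24/25)/15625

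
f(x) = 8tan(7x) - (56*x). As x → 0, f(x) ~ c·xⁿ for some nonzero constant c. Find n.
3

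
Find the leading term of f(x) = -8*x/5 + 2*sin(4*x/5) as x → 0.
-64*x**3/375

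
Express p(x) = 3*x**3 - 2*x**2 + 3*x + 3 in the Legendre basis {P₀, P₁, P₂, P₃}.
(7/3)P₀ + (24/5)P₁ + (-4/3)P₂ + (6/5)P₃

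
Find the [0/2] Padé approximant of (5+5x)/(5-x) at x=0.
1/(6*x**2/5 - 6*x/5 + 1)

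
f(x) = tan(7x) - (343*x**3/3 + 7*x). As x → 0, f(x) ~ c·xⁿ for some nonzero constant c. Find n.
5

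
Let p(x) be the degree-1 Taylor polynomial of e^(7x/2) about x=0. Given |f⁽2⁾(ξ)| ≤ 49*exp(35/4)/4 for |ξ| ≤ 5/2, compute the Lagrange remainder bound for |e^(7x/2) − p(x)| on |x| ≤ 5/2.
1225*exp(35/4)/32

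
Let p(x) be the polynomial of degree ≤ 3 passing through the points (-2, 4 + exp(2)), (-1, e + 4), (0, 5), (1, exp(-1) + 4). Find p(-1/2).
(-1 + e*(-exp(2) + 9*e + 73))*exp(-1)/16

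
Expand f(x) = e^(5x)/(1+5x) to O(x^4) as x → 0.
1 + 25*x**2/2 - 125*x**3/3 + O(x**4)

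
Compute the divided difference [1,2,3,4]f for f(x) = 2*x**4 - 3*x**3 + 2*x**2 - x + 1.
17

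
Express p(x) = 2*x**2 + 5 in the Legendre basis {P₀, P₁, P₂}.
(17/3)P₀ + (4/3)P₂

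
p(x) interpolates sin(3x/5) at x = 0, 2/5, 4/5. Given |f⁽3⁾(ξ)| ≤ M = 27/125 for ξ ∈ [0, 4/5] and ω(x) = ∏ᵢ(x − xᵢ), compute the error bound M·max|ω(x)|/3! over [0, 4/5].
8*sqrt(3)/15625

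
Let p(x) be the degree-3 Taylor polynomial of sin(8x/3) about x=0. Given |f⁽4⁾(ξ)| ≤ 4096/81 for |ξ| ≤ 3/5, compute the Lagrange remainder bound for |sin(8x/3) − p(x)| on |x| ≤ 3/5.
512/1875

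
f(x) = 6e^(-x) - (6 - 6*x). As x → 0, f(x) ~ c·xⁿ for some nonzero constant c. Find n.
2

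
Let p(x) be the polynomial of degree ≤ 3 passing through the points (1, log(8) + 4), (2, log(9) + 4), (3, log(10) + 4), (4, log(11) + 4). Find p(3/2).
log(3*11**(1/16)*2**(5/8)*3**(7/8)*5**(11/16)/5) + 4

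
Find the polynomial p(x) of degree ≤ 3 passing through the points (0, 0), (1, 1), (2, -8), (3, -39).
-2*x**3 + x**2 + 2*x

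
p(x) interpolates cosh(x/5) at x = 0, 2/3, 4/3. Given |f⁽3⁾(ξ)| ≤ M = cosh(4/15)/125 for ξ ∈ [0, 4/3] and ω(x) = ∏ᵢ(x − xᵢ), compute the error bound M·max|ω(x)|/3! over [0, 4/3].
8*sqrt(3)*cosh(4/15)/91125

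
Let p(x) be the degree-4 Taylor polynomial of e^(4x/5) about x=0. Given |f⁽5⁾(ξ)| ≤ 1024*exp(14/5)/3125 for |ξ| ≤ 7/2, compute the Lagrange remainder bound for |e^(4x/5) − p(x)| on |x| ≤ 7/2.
67228*exp(14/5)/46875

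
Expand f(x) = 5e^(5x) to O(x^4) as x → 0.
5 + 25*x + 125*x**2/2 + 625*x**3/6 + O(x**4)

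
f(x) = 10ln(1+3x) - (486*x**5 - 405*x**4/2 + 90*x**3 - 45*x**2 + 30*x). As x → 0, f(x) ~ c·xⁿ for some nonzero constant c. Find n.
6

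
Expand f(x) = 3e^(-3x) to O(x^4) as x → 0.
3 - 9*x + 27*x**2/2 - 27*x**3/2 + O(x**4)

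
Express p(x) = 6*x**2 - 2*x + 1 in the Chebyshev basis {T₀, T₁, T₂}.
(4)T₀ + (-2)T₁ + (3)T₂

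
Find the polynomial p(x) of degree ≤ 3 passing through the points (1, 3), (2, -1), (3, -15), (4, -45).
-x**3 + x**2 + 3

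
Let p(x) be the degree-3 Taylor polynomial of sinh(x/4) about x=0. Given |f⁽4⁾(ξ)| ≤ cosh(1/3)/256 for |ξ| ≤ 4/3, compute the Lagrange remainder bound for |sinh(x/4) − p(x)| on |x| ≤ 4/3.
cosh(1/3)/1944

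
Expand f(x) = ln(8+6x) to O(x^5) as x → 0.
log(8) + 3*x/4 - 9*x**2/32 + 9*x**3/64 - 81*x**4/1024 + O(x**5)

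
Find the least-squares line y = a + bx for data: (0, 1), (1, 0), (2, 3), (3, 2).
a = 3/5, b = 3/5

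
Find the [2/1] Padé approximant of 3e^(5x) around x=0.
(25*x**2/2 + 10*x + 3)/(1 - 5*x/3)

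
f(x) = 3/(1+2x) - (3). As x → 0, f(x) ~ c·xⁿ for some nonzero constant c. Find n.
1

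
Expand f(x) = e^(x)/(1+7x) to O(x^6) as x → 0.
1 - 6*x + 85*x**2/2 - 892*x**3/3 + 16651*x**4/8 - 874177*x**5/60 + O(x**6)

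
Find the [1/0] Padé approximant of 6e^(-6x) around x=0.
6 - 36*x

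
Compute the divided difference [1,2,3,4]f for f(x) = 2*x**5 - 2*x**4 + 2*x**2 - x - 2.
110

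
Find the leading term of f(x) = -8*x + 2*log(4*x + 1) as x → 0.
-16*x**2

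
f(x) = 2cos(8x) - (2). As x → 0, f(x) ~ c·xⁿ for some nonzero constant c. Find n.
2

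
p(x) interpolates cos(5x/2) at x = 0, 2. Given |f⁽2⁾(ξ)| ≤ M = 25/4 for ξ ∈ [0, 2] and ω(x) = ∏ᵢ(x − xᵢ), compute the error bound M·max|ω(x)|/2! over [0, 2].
25/8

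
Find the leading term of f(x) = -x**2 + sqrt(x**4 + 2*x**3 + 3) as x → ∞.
x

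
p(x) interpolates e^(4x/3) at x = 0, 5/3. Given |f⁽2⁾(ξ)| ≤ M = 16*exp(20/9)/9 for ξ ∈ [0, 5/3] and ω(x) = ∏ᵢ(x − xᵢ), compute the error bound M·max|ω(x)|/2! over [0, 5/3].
50*exp(20/9)/81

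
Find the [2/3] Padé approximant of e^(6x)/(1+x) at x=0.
(6*x**2/5 + 9*x/5 + 1)/(-12*x**3/5 + 21*x**2/5 - 16*x/5 + 1)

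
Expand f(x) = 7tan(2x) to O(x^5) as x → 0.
14*x + 56*x**3/3 + O(x**5)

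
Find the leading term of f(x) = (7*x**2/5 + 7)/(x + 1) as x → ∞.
7*x/5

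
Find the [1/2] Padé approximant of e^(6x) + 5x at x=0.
(971*x/103 + 1)/(-72*x**2/103 - 162*x/103 + 1)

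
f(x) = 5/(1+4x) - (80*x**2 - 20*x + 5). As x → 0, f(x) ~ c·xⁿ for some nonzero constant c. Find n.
3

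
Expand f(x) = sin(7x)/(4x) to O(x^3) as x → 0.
7/4 - 343*x**2/24 + O(x**3)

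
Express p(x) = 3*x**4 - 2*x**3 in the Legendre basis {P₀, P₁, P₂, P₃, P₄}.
(3/5)P₀ + (-6/5)P₁ + (12/7)P₂ + (-4/5)P₃ + (24/35)P₄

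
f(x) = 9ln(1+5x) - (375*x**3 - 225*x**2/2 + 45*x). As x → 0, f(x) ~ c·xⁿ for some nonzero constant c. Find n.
4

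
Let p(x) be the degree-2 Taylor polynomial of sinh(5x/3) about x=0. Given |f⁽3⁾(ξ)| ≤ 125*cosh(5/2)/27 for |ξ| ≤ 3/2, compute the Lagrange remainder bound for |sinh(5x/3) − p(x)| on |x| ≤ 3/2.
125*cosh(5/2)/48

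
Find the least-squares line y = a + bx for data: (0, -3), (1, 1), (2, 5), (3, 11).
a = -17/5, b = 23/5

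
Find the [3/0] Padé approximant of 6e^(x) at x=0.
x**3 + 3*x**2 + 6*x + 6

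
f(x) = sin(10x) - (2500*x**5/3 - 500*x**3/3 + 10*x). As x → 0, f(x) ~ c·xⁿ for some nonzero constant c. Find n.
7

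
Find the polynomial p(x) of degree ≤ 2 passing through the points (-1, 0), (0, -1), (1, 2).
2*x**2 + x - 1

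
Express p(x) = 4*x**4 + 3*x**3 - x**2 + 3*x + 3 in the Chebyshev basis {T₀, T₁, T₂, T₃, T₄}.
(4)T₀ + (21/4)T₁ + (3/2)T₂ + (3/4)T₃ + (1/2)T₄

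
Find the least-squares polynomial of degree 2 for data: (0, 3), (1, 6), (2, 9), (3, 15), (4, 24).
117/35 + (57/70)x + (15/14)x²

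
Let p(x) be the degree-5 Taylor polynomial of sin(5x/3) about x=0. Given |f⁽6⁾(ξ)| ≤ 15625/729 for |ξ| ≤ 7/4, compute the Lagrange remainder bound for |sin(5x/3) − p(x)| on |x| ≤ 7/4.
367653125/429981696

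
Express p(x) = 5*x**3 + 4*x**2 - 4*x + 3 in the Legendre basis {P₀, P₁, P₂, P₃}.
(13/3)P₀ - P₁ + (8/3)P₂ + (2)P₃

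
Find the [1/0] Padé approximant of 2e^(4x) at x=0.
8*x + 2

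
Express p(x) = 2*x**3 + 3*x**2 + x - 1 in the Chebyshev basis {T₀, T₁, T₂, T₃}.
(1/2)T₀ + (5/2)T₁ + (3/2)T₂ + (1/2)T₃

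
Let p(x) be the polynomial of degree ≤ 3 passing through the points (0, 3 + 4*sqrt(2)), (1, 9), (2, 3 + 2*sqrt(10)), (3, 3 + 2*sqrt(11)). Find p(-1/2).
-81/8 - 5*sqrt(11)/8 + 21*sqrt(10)/8 + 35*sqrt(2)/4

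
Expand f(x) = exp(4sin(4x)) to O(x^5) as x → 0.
1 + 16*x + 128*x**2 + 640*x**3 + 2048*x**4 + O(x**5)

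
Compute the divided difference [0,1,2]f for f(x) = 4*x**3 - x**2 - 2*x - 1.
11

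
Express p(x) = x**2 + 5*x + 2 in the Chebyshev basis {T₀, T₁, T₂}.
(5/2)T₀ + (5)T₁ + (1/2)T₂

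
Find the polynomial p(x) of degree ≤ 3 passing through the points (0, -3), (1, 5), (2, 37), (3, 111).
3*x**3 + 3*x**2 + 2*x - 3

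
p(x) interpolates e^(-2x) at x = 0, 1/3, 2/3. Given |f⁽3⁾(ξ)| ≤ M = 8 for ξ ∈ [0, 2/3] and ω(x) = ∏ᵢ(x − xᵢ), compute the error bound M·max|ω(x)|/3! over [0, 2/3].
8*sqrt(3)/729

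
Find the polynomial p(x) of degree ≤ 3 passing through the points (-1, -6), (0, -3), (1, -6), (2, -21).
-x**3 - 3*x**2 + x - 3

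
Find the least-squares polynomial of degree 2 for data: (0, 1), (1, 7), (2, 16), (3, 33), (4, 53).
8/7 + (19/7)x + (18/7)x²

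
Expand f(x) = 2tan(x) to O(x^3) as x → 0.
2*x + O(x**3)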